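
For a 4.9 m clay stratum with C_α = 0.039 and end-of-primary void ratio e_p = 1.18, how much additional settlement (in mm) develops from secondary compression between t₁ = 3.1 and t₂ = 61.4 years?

S_s ≈ 114 mm

Secondary compression: S_s = C_α·H/(1+e_p)·log₁₀(t₂/t₁)
S_s = 0.039×4.9/(1+1.18)×log₁₀(61.4/3.1)
    = 0.08766 × 1.297 = 0.1137 m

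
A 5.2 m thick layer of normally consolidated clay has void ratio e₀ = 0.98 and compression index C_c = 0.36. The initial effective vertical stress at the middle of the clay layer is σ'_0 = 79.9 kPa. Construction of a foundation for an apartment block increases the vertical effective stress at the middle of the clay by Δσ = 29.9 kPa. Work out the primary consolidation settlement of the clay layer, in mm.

S_c ≈ 131 mm

Final effective stress: σ'_f = σ'_0 + Δσ = 79.9 + 29.9 = 109.8 kPa.
Normally consolidated clay, so the full stress increment lies on the virgin compression line:
S_c = C_c·H/(1+e₀)·log₁₀(σ'_f/σ'_0) = 0.36×5.2/(1+0.98)×log₁₀(109.8/79.9)
    = 0.94545 × 0.13806 = 0.1305 m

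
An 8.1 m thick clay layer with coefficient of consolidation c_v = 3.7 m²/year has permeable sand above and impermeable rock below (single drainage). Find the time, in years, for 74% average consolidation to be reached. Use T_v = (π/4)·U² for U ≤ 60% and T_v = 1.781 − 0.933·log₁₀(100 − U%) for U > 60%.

t ≈ 8.17 years

Drainage path length: H_d = H = 8.1 m (single drainage).
U > 60%: T_v = 1.781 − 0.933·log₁₀(100 − 74) = 0.46083.
t = T_v·H_d²/c_v = 0.46083×8.1²/3.7 = 8.172 years.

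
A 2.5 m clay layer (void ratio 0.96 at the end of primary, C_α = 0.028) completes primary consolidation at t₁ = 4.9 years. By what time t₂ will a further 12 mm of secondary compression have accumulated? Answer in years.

S_s = C_α·H/(1+e_p)·log₁₀(t₂/t₁) ⇒ log₁₀(t₂/t₁) = S_s·(1+e_p)/(C_α·H).
log₁₀(t₂/t₁) = 0.012 × (1+0.96) / (0.028×2.5) = 0.336
t₂ = t₁ × 10^0.336 = 4.9 × 2.168 = 10.62 years

t₂ ≈ 10.6 years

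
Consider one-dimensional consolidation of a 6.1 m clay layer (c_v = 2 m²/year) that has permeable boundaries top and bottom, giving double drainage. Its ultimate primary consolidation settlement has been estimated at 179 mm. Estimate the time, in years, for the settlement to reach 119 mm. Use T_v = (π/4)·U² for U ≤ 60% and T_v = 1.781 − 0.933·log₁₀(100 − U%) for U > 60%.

Drainage path length: H_d = H/2 = 3.05 m (double drainage).
U = S(t)/S_ult = 119/179 = 0.6648.
U > 60%: T_v = 1.781 − 0.933·log₁₀(100 − 66.48) = 0.3579.
t = T_v·H_d²/c_v = 0.3579×3.05²/2 = 1.665 years.

t ≈ 1.66 years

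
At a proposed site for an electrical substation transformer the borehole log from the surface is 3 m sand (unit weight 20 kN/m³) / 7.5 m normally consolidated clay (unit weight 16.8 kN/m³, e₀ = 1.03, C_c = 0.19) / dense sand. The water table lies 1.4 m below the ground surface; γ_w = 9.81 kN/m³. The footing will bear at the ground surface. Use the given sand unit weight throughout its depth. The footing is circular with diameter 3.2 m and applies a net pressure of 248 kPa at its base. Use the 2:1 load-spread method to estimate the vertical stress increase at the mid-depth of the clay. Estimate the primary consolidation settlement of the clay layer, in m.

Mid-depth of clay below the ground surface: z = 3 + 7.5/2 = 6.75 m.
Total vertical stress at mid-clay: σ_v = 20×3 + 16.8×3.75 = 123 kPa.
Pore pressure: u = 9.81×(6.75 − 1.4) = 52.483 kPa.
Initial effective stress: σ'_0 = σ_v − u = 123 − 52.483 = 70.517 kPa.
Stress increase at mid-clay by the 2:1 spreading method:
Δσ ≈ qD²/(D+z)² = 248×3.2²/(3.2+6.75)² = 25.651 kPa
Final effective stress: σ'_f = σ'_0 + Δσ = 70.517 + 25.651 = 96.168 kPa.
Normally consolidated clay, so the full stress increment lies on the virgin compression line:
S_c = C_c·H/(1+e₀)·log₁₀(σ'_f/σ'_0) = 0.19×7.5/(1+1.03)×log₁₀(96.168/70.517)
    = 0.70197 × 0.13474 = 0.09458 m

S_c ≈ 0.0946 m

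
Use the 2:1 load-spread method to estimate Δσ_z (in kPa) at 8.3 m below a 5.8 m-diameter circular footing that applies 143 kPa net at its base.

By the 2:1 method the load spreads at 1 horizontal : 2 vertical, so at depth z the loaded area has grown by z in each plan dimension:
Δσ ≈ qD²/(D+z)² = 143×5.8²/(5.8+8.3)² = 24.197 kPa

Δσ_z ≈ 24.2 kPa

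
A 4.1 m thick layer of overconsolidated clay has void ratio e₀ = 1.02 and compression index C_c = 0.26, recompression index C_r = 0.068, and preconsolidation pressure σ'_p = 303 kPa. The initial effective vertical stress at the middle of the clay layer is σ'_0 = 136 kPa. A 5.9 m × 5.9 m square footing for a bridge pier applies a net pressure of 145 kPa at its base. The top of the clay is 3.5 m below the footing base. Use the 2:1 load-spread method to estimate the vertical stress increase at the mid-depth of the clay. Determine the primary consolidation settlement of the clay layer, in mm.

S_c ≈ 14.9 mm

Mid-depth of clay below the footing base: z = 3.5 + 4.1/2 = 5.55 m.
Stress increase at mid-clay by the 2:1 spreading method:
Δσ = qBL/((B+z)(L+z)) = 145×5.9×5.9/((5.9+5.55)(5.9+5.55)) = 38.5 kPa
Final effective stress: σ'_f = 136 + 38.5 = 174.5 kPa.
σ'_f = 174.5 ≤ σ'_p = 303 kPa, so the clay remains overconsolidated and only the recompression index applies:
S_c = C_r·H/(1+e₀)·log₁₀(σ'_f/σ'_0) = 0.068×4.1/2.02×log₁₀(174.5/136)
    = 0.13802 × 0.10826 = 0.01494 m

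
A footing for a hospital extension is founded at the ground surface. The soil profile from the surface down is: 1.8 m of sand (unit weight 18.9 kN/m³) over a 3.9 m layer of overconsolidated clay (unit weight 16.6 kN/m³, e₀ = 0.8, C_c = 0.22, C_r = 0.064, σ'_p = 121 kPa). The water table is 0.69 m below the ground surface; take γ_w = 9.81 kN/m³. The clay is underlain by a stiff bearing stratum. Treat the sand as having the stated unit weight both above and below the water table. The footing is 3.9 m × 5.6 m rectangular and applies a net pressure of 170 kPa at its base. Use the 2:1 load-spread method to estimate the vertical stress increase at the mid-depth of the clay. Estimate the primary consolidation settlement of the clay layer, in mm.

Mid-depth of clay below the ground surface: z = 1.8 + 3.9/2 = 3.75 m.
Total vertical stress at mid-clay: σ_v = 18.9×1.8 + 16.6×1.95 = 66.39 kPa.
Pore pressure: u = 9.81×(3.75 − 0.69) = 30.019 kPa.
Initial effective stress: σ'_0 = σ_v − u = 66.39 − 30.019 = 36.371 kPa.
Stress increase at mid-clay by the 2:1 spreading method:
Δσ = qBL/((B+z)(L+z)) = 170×3.9×5.6/((3.9+3.75)(5.6+3.75)) = 51.907 kPa
Final effective stress: σ'_f = 36.371 + 51.907 = 88.278 kPa.
σ'_f = 88.278 ≤ σ'_p = 121 kPa, so the clay remains overconsolidated and only the recompression index applies:
S_c = C_r·H/(1+e₀)·log₁₀(σ'_f/σ'_0) = 0.064×3.9/1.8×log₁₀(88.278/36.371)
    = 0.13867 × 0.3851 = 0.0534 m

S_c ≈ 53.4 mm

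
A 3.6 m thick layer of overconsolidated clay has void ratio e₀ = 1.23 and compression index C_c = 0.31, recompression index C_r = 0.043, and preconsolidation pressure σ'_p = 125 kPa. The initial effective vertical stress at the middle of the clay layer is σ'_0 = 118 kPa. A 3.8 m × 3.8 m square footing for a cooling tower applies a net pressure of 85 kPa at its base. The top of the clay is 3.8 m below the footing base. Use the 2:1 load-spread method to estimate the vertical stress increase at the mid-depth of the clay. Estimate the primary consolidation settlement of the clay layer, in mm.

S_c ≈ 13.4 mm

Mid-depth of clay below the footing base: z = 3.8 + 3.6/2 = 5.6 m.
Stress increase at mid-clay by the 2:1 spreading method:
Δσ = qBL/((B+z)(L+z)) = 85×3.8×3.8/((3.8+5.6)(3.8+5.6)) = 13.891 kPa
Final effective stress: σ'_f = 118 + 13.891 = 131.89 kPa.
σ'_f = 131.89 > σ'_p = 125 kPa, so the stress path crosses the preconsolidation pressure — recompression up to σ'_p, then virgin compression beyond:
S_c = H/(1+e₀)·[C_r·log₁₀(σ'_p/σ'_0) + C_c·log₁₀(σ'_f/σ'_p)]
    = 3.6/2.23 × [0.043×log₁₀(125/118) + 0.31×log₁₀(131.89/125)]
    = 1.6143 × [0.0010762 + 0.0072236] = 0.0134 m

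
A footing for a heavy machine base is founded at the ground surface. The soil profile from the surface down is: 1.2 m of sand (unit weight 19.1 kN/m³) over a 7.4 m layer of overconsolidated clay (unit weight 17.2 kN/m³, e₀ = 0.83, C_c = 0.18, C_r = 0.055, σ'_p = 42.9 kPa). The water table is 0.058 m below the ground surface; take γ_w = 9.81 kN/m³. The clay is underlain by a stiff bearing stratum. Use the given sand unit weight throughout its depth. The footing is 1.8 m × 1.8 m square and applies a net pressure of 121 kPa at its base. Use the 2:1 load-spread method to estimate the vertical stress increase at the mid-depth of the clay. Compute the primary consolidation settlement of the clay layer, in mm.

S_c ≈ 43.2 mm

Mid-depth of clay below the ground surface: z = 1.2 + 7.4/2 = 4.9 m.
Total vertical stress at mid-clay: σ_v = 19.1×1.2 + 17.2×3.7 = 86.56 kPa.
Pore pressure: u = 9.81×(4.9 − 0.058) = 47.5 kPa.
Initial effective stress: σ'_0 = σ_v − u = 86.56 − 47.5 = 39.06 kPa.
Stress increase at mid-clay by the 2:1 spreading method:
Δσ = qBL/((B+z)(L+z)) = 121×1.8×1.8/((1.8+4.9)(1.8+4.9)) = 8.7333 kPa
Final effective stress: σ'_f = 39.06 + 8.7333 = 47.793 kPa.
σ'_f = 47.793 > σ'_p = 42.9 kPa, so the stress path crosses the preconsolidation pressure — recompression up to σ'_p, then virgin compression beyond:
S_c = H/(1+e₀)·[C_r·log₁₀(σ'_p/σ'_0) + C_c·log₁₀(σ'_f/σ'_p)]
    = 7.4/1.83 × [0.055×log₁₀(42.9/39.06) + 0.18×log₁₀(47.793/42.9)]
    = 4.0437 × [0.0022399 + 0.0084433] = 0.0432 m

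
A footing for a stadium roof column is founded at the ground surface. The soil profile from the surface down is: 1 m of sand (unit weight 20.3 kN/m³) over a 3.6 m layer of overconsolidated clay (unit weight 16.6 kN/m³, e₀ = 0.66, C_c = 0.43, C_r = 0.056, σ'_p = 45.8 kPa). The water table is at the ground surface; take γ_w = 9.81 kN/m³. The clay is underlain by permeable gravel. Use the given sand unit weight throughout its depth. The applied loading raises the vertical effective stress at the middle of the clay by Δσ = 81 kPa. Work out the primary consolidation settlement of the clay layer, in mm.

S_c ≈ 368 mm

Mid-depth of clay below the ground surface: z = 1 + 3.6/2 = 2.8 m.
Total vertical stress at mid-clay: σ_v = 20.3×1 + 16.6×1.8 = 50.18 kPa.
Pore pressure: u = 9.81×(2.8 − 0) = 27.468 kPa.
Initial effective stress: σ'_0 = σ_v − u = 50.18 − 27.468 = 22.712 kPa.
Final effective stress: σ'_f = 22.712 + 81 = 103.71 kPa.
σ'_f = 103.71 > σ'_p = 45.8 kPa, so the stress path crosses the preconsolidation pressure — recompression up to σ'_p, then virgin compression beyond:
S_c = H/(1+e₀)·[C_r·log₁₀(σ'_p/σ'_0) + C_c·log₁₀(σ'_f/σ'_p)]
    = 3.6/1.66 × [0.056×log₁₀(45.8/22.712) + 0.43×log₁₀(103.71/45.8)]
    = 2.1687 × [0.017058 + 0.15263] = 0.368 m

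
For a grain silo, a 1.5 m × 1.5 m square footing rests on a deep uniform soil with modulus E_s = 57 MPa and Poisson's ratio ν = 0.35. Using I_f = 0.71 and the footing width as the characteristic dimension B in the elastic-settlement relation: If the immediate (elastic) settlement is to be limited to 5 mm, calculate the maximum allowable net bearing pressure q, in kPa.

E_s = 57 MPa = 57000 kPa.
S_e = q·B·(1−ν²)/E_s · I_f  ⇒  q = S_e·E_s / (B·(1−ν²)·I_f).
q = 0.005 × 57000 / (1.5 × 0.8775 × 0.71) = 305 kPa

q ≈ 305 kPa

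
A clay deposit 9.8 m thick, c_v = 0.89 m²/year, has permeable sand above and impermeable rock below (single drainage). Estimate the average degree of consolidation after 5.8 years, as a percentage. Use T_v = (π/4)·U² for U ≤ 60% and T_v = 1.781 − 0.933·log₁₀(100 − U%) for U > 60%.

Drainage path length: H_d = H = 9.8 m (single drainage).
T_v = c_v·t/H_d² = 0.89×5.8/9.8² = 0.053748.
T_v = 0.053748 corresponds to the U ≤ 60% branch:
U = √(4T_v/π) = 0.2616

U ≈ 26.2 %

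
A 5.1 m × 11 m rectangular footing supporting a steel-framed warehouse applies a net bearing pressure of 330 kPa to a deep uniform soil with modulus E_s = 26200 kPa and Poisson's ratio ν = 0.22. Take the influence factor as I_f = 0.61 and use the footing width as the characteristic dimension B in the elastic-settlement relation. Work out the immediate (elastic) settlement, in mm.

Immediate (elastic) settlement: S_e = q·B·(1−ν²)/E_s · I_f.
S_e = 330 × 5.1 × (1 − 0.22²) / 26200 × 0.61
    = 330 × 5.1 × 0.9516 / 26200 × 0.61
    = 0.03729 m = 37.29 mm

S_e ≈ 37.3 mm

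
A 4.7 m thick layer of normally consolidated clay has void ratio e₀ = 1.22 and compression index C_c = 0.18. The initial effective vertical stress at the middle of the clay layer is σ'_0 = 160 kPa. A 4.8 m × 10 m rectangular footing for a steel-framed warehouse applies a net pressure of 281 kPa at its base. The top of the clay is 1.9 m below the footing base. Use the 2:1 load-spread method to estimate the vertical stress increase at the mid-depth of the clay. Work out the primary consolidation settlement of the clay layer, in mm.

S_c ≈ 83.2 mm

Mid-depth of clay below the footing base: z = 1.9 + 4.7/2 = 4.25 m.
Stress increase at mid-clay by the 2:1 spreading method:
Δσ = qBL/((B+z)(L+z)) = 281×4.8×10/((4.8+4.25)(10+4.25)) = 104.59 kPa
Final effective stress: σ'_f = σ'_0 + Δσ = 160 + 104.59 = 264.59 kPa.
Normally consolidated clay, so the full stress increment lies on the virgin compression line:
S_c = C_c·H/(1+e₀)·log₁₀(σ'_f/σ'_0) = 0.18×4.7/(1+1.22)×log₁₀(264.59/160)
    = 0.38108 × 0.21845 = 0.08325 m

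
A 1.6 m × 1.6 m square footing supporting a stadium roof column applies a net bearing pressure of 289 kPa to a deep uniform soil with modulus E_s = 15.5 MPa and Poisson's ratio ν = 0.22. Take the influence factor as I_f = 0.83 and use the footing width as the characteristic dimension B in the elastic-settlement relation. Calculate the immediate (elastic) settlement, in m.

S_e ≈ 0.0236 m

Immediate (elastic) settlement: S_e = q·B·(1−ν²)/E_s · I_f.
E_s = 15.5 MPa = 15500 kPa.
S_e = 289 × 1.6 × (1 − 0.22²) / 15500 × 0.83
    = 289 × 1.6 × 0.9516 / 15500 × 0.83
    = 0.02356 m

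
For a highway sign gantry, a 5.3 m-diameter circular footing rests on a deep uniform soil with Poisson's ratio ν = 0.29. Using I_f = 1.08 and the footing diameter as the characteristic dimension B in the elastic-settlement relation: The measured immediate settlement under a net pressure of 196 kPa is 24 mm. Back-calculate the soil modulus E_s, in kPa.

E_s ≈ 42800 kPa

S_e = q·B·(1−ν²)/E_s · I_f  ⇒  E_s = q·B·(1−ν²)·I_f / S_e.
E_s = 196 × 5.3 × 0.9159 × 1.08 / 0.024 = 42810 kPa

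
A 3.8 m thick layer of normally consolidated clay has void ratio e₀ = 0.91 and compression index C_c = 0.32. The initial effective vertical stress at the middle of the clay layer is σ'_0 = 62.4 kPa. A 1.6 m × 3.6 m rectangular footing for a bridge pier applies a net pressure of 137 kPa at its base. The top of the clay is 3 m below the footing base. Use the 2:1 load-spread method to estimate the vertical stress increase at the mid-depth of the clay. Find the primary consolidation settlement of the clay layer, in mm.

S_c ≈ 57 mm

Mid-depth of clay below the footing base: z = 3 + 3.8/2 = 4.9 m.
Stress increase at mid-clay by the 2:1 spreading method:
Δσ = qBL/((B+z)(L+z)) = 137×1.6×3.6/((1.6+4.9)(3.6+4.9)) = 14.283 kPa
Final effective stress: σ'_f = σ'_0 + Δσ = 62.4 + 14.283 = 76.683 kPa.
Normally consolidated clay, so the full stress increment lies on the virgin compression line:
S_c = C_c·H/(1+e₀)·log₁₀(σ'_f/σ'_0) = 0.32×3.8/(1+0.91)×log₁₀(76.683/62.4)
    = 0.63665 × 0.089515 = 0.05699 m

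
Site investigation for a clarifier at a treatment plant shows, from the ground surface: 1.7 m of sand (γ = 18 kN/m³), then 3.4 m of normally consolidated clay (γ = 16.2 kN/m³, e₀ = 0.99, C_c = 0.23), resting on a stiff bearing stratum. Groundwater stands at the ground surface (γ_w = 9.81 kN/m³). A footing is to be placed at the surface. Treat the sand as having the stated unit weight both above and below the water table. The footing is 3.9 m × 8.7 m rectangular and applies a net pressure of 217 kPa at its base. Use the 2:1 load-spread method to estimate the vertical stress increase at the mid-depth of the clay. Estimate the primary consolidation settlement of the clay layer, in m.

S_c ≈ 0.251 m

Mid-depth of clay below the ground surface: z = 1.7 + 3.4/2 = 3.4 m.
Total vertical stress at mid-clay: σ_v = 18×1.7 + 16.2×1.7 = 58.14 kPa.
Pore pressure: u = 9.81×(3.4 − 0) = 33.354 kPa.
Initial effective stress: σ'_0 = σ_v − u = 58.14 − 33.354 = 24.786 kPa.
Stress increase at mid-clay by the 2:1 spreading method:
Δσ = qBL/((B+z)(L+z)) = 217×3.9×8.7/((3.9+3.4)(8.7+3.4)) = 83.356 kPa
Final effective stress: σ'_f = σ'_0 + Δσ = 24.786 + 83.356 = 108.14 kPa.
Normally consolidated clay, so the full stress increment lies on the virgin compression line:
S_c = C_c·H/(1+e₀)·log₁₀(σ'_f/σ'_0) = 0.23×3.4/(1+0.99)×log₁₀(108.14/24.786)
    = 0.39296 × 0.63978 = 0.2514 m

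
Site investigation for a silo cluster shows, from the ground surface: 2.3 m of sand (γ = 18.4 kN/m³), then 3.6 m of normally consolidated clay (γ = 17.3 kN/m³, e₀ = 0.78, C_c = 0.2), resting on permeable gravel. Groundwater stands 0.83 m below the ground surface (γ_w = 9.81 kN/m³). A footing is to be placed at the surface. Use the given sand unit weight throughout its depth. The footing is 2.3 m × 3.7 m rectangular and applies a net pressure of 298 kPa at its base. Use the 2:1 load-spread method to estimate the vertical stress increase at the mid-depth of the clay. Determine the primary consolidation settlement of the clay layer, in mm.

S_c ≈ 141 mm

Mid-depth of clay below the ground surface: z = 2.3 + 3.6/2 = 4.1 m.
Total vertical stress at mid-clay: σ_v = 18.4×2.3 + 17.3×1.8 = 73.46 kPa.
Pore pressure: u = 9.81×(4.1 − 0.83) = 32.079 kPa.
Initial effective stress: σ'_0 = σ_v − u = 73.46 − 32.079 = 41.381 kPa.
Stress increase at mid-clay by the 2:1 spreading method:
Δσ = qBL/((B+z)(L+z)) = 298×2.3×3.7/((2.3+4.1)(3.7+4.1)) = 50.801 kPa
Final effective stress: σ'_f = σ'_0 + Δσ = 41.381 + 50.801 = 92.182 kPa.
Normally consolidated clay, so the full stress increment lies on the virgin compression line:
S_c = C_c·H/(1+e₀)·log₁₀(σ'_f/σ'_0) = 0.2×3.6/(1+0.78)×log₁₀(92.182/41.381)
    = 0.40449 × 0.34785 = 0.1407 m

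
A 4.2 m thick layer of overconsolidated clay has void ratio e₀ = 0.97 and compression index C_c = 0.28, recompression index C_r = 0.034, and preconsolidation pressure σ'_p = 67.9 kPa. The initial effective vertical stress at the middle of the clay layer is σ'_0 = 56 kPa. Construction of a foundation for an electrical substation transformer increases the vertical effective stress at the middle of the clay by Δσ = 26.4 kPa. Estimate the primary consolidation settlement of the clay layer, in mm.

S_c ≈ 56.2 mm

Final effective stress: σ'_f = 56 + 26.4 = 82.4 kPa.
σ'_f = 82.4 > σ'_p = 67.9 kPa, so the stress path crosses the preconsolidation pressure — recompression up to σ'_p, then virgin compression beyond:
S_c = H/(1+e₀)·[C_r·log₁₀(σ'_p/σ'_0) + C_c·log₁₀(σ'_f/σ'_p)]
    = 4.2/1.97 × [0.034×log₁₀(67.9/56) + 0.28×log₁₀(82.4/67.9)]
    = 2.132 × [0.0028452 + 0.023536] = 0.05624 m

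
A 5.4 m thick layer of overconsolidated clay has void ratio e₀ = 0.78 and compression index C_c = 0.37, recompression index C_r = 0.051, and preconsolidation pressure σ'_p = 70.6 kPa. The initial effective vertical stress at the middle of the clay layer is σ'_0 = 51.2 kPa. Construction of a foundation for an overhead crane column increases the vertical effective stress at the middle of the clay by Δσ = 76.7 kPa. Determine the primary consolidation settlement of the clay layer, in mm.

Final effective stress: σ'_f = 51.2 + 76.7 = 127.9 kPa.
σ'_f = 127.9 > σ'_p = 70.6 kPa, so the stress path crosses the preconsolidation pressure — recompression up to σ'_p, then virgin compression beyond:
S_c = H/(1+e₀)·[C_r·log₁₀(σ'_p/σ'_0) + C_c·log₁₀(σ'_f/σ'_p)]
    = 5.4/1.78 × [0.051×log₁₀(70.6/51.2) + 0.37×log₁₀(127.9/70.6)]
    = 3.0337 × [0.0071163 + 0.095484] = 0.3113 m

S_c ≈ 311 mm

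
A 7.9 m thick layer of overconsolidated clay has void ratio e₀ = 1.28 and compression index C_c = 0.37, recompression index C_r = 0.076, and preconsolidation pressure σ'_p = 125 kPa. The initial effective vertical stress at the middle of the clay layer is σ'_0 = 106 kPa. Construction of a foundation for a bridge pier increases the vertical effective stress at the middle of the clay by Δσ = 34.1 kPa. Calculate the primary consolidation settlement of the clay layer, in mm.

S_c ≈ 82.3 mm

Final effective stress: σ'_f = 106 + 34.1 = 140.1 kPa.
σ'_f = 140.1 > σ'_p = 125 kPa, so the stress path crosses the preconsolidation pressure — recompression up to σ'_p, then virgin compression beyond:
S_c = H/(1+e₀)·[C_r·log₁₀(σ'_p/σ'_0) + C_c·log₁₀(σ'_f/σ'_p)]
    = 7.9/2.28 × [0.076×log₁₀(125/106) + 0.37×log₁₀(140.1/125)]
    = 3.4649 × [0.0054419 + 0.018325] = 0.08235 m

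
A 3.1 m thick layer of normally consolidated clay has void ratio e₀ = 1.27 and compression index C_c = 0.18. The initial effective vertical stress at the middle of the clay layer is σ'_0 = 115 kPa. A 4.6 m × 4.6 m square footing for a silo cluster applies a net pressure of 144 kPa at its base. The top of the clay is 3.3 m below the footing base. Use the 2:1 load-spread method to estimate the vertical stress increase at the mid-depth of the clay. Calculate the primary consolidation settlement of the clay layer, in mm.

S_c ≈ 27.7 mm

Mid-depth of clay below the footing base: z = 3.3 + 3.1/2 = 4.85 m.
Stress increase at mid-clay by the 2:1 spreading method:
Δσ = qBL/((B+z)(L+z)) = 144×4.6×4.6/((4.6+4.85)(4.6+4.85)) = 34.12 kPa
Final effective stress: σ'_f = σ'_0 + Δσ = 115 + 34.12 = 149.12 kPa.
Normally consolidated clay, so the full stress increment lies on the virgin compression line:
S_c = C_c·H/(1+e₀)·log₁₀(σ'_f/σ'_0) = 0.18×3.1/(1+1.27)×log₁₀(149.12/115)
    = 0.24581 × 0.11284 = 0.02774 m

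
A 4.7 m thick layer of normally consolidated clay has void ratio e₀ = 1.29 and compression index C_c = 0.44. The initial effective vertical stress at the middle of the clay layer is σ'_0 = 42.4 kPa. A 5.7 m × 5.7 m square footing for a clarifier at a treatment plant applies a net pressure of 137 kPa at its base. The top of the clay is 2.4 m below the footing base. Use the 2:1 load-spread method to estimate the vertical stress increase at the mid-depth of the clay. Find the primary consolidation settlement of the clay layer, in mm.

S_c ≈ 264 mm

Mid-depth of clay below the footing base: z = 2.4 + 4.7/2 = 4.75 m.
Stress increase at mid-clay by the 2:1 spreading method:
Δσ = qBL/((B+z)(L+z)) = 137×5.7×5.7/((5.7+4.75)(5.7+4.75)) = 40.76 kPa
Final effective stress: σ'_f = σ'_0 + Δσ = 42.4 + 40.76 = 83.16 kPa.
Normally consolidated clay, so the full stress increment lies on the virgin compression line:
S_c = C_c·H/(1+e₀)·log₁₀(σ'_f/σ'_0) = 0.44×4.7/(1+1.29)×log₁₀(83.16/42.4)
    = 0.90306 × 0.29255 = 0.2642 m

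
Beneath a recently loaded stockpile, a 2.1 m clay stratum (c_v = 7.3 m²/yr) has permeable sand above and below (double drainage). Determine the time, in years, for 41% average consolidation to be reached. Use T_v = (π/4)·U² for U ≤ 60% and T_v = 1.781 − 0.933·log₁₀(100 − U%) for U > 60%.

Drainage path length: H_d = H/2 = 1.05 m (double drainage).
U ≤ 60%: T_v = (π/4)·U² = (π/4)×0.41² = 0.13203.
t = T_v·H_d²/c_v = 0.13203×1.05²/7.3 = 0.01994 years.

t ≈ 0.0199 years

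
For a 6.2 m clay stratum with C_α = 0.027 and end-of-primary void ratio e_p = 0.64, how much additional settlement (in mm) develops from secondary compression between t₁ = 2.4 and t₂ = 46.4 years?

S_s ≈ 131 mm

Secondary compression: S_s = C_α·H/(1+e_p)·log₁₀(t₂/t₁)
S_s = 0.027×6.2/(1+0.64)×log₁₀(46.4/2.4)
    = 0.1021 × 1.286 = 0.1313 m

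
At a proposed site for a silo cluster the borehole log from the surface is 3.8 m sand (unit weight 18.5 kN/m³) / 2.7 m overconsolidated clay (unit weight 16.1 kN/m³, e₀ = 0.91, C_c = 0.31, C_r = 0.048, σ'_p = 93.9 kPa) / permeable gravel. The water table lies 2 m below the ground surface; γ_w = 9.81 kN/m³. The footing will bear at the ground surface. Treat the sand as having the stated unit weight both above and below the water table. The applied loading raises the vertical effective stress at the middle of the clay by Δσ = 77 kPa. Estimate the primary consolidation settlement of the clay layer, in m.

Mid-depth of clay below the ground surface: z = 3.8 + 2.7/2 = 5.15 m.
Total vertical stress at mid-clay: σ_v = 18.5×3.8 + 16.1×1.35 = 92.035 kPa.
Pore pressure: u = 9.81×(5.15 − 2) = 30.902 kPa.
Initial effective stress: σ'_0 = σ_v − u = 92.035 − 30.902 = 61.133 kPa.
Final effective stress: σ'_f = 61.133 + 77 = 138.13 kPa.
σ'_f = 138.13 > σ'_p = 93.9 kPa, so the stress path crosses the preconsolidation pressure — recompression up to σ'_p, then virgin compression beyond:
S_c = H/(1+e₀)·[C_r·log₁₀(σ'_p/σ'_0) + C_c·log₁₀(σ'_f/σ'_p)]
    = 2.7/1.91 × [0.048×log₁₀(93.9/61.133) + 0.31×log₁₀(138.13/93.9)]
    = 1.4136 × [0.0089467 + 0.051963] = 0.0861 m

S_c ≈ 0.0861 m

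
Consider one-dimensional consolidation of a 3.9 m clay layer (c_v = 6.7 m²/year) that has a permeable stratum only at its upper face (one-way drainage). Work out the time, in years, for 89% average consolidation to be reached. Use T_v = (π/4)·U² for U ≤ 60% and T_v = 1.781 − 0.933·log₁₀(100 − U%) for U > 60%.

t ≈ 1.84 years

Drainage path length: H_d = H = 3.9 m (single drainage).
U > 60%: T_v = 1.781 − 0.933·log₁₀(100 − 89) = 0.80938.
t = T_v·H_d²/c_v = 0.80938×3.9²/6.7 = 1.837 years.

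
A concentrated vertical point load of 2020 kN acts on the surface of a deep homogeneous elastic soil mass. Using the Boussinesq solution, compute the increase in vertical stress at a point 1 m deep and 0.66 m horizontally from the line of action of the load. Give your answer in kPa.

Boussinesq vertical stress below a point load on an elastic half-space:
Δσ_z = 3P/(2πz²) · [1 + (r/z)²]^(−5/2)
r/z = 0.66/1 = 0.66; [1+(r/z)²]^(−5/2) = 0.40496.
Δσ_z = 3×2020/(2π×1²) × 0.40496 = 964.48 × 0.40496 = 390.6 kPa

Δσ_z ≈ 391 kPa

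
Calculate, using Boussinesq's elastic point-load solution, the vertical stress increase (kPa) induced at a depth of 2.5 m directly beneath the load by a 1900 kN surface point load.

Boussinesq vertical stress below a point load on an elastic half-space:
Δσ_z = 3P/(2πz²) · [1 + (r/z)²]^(−5/2)
r/z = 0/2.5 = 0; [1+(r/z)²]^(−5/2) = 1.
Δσ_z = 3×1900/(2π×2.5²) × 1 = 145.15 × 1 = 145.2 kPa

Δσ_z ≈ 145 kPa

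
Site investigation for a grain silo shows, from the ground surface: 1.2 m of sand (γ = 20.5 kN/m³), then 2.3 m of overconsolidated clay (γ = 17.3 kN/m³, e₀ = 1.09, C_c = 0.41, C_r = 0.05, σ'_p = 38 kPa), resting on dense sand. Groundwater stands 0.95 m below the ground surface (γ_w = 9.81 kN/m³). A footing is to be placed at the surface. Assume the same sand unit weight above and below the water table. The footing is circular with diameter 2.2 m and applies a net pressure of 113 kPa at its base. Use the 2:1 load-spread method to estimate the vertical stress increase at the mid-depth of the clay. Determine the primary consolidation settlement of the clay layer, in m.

Mid-depth of clay below the ground surface: z = 1.2 + 2.3/2 = 2.35 m.
Total vertical stress at mid-clay: σ_v = 20.5×1.2 + 17.3×1.15 = 44.495 kPa.
Pore pressure: u = 9.81×(2.35 − 0.95) = 13.734 kPa.
Initial effective stress: σ'_0 = σ_v − u = 44.495 − 13.734 = 30.761 kPa.
Stress increase at mid-clay by the 2:1 spreading method:
Δσ ≈ qD²/(D+z)² = 113×2.2²/(2.2+2.35)² = 26.418 kPa
Final effective stress: σ'_f = 30.761 + 26.418 = 57.179 kPa.
σ'_f = 57.179 > σ'_p = 38 kPa, so the stress path crosses the preconsolidation pressure — recompression up to σ'_p, then virgin compression beyond:
S_c = H/(1+e₀)·[C_r·log₁₀(σ'_p/σ'_0) + C_c·log₁₀(σ'_f/σ'_p)]
    = 2.3/2.09 × [0.05×log₁₀(38/30.761) + 0.41×log₁₀(57.179/38)]
    = 1.1005 × [0.0045892 + 0.072756] = 0.08512 m

S_c ≈ 0.0851 m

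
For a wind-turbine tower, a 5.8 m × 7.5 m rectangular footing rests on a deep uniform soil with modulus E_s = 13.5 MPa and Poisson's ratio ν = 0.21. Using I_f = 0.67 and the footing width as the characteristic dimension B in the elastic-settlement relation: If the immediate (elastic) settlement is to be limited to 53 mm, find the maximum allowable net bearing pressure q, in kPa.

q ≈ 193 kPa

E_s = 13.5 MPa = 13500 kPa.
S_e = q·B·(1−ν²)/E_s · I_f  ⇒  q = S_e·E_s / (B·(1−ν²)·I_f).
q = 0.053 × 13500 / (5.8 × 0.9559 × 0.67) = 192.6 kPa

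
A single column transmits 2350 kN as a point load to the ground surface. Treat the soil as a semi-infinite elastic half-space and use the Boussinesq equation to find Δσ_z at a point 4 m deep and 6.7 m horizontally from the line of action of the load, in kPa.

Boussinesq vertical stress below a point load on an elastic half-space:
Δσ_z = 3P/(2πz²) · [1 + (r/z)²]^(−5/2)
r/z = 6.7/4 = 1.675; [1+(r/z)²]^(−5/2) = 0.035394.
Δσ_z = 3×2350/(2π×4²) × 0.035394 = 70.128 × 0.035394 = 2.482 kPa

Δσ_z ≈ 2.48 kPa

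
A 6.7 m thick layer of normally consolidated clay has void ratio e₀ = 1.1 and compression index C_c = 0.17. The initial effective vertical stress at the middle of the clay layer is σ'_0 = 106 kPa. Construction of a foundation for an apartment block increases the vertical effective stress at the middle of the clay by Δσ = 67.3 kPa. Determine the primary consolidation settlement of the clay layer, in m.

Final effective stress: σ'_f = σ'_0 + Δσ = 106 + 67.3 = 173.3 kPa.
Normally consolidated clay, so the full stress increment lies on the virgin compression line:
S_c = C_c·H/(1+e₀)·log₁₀(σ'_f/σ'_0) = 0.17×6.7/(1+1.1)×log₁₀(173.3/106)
    = 0.54238 × 0.21349 = 0.1158 m

S_c ≈ 0.116 m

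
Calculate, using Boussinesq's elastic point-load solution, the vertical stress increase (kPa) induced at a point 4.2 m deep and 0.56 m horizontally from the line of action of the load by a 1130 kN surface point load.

Δσ_z ≈ 29.3 kPa

Boussinesq vertical stress below a point load on an elastic half-space:
Δσ_z = 3P/(2πz²) · [1 + (r/z)²]^(−5/2)
r/z = 0.56/4.2 = 0.13333; [1+(r/z)²]^(−5/2) = 0.9569.
Δσ_z = 3×1130/(2π×4.2²) × 0.9569 = 30.586 × 0.9569 = 29.27 kPa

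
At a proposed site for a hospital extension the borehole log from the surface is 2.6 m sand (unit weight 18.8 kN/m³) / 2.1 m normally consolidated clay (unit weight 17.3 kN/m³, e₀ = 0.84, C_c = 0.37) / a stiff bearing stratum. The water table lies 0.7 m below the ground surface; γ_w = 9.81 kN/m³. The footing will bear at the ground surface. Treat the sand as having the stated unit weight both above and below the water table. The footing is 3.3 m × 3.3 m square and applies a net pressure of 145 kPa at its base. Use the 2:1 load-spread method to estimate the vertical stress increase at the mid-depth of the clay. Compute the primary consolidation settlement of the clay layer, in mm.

S_c ≈ 114 mm

Mid-depth of clay below the ground surface: z = 2.6 + 2.1/2 = 3.65 m.
Total vertical stress at mid-clay: σ_v = 18.8×2.6 + 17.3×1.05 = 67.045 kPa.
Pore pressure: u = 9.81×(3.65 − 0.7) = 28.94 kPa.
Initial effective stress: σ'_0 = σ_v − u = 67.045 − 28.94 = 38.105 kPa.
Stress increase at mid-clay by the 2:1 spreading method:
Δσ = qBL/((B+z)(L+z)) = 145×3.3×3.3/((3.3+3.65)(3.3+3.65)) = 32.691 kPa
Final effective stress: σ'_f = σ'_0 + Δσ = 38.105 + 32.691 = 70.796 kPa.
Normally consolidated clay, so the full stress increment lies on the virgin compression line:
S_c = C_c·H/(1+e₀)·log₁₀(σ'_f/σ'_0) = 0.37×2.1/(1+0.84)×log₁₀(70.796/38.105)
    = 0.42228 × 0.26903 = 0.1136 m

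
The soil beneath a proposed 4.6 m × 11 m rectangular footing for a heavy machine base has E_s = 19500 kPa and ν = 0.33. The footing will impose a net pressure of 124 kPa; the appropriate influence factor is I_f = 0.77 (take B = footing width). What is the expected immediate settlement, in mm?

Immediate (elastic) settlement: S_e = q·B·(1−ν²)/E_s · I_f.
S_e = 124 × 4.6 × (1 − 0.33²) / 19500 × 0.77
    = 124 × 4.6 × 0.8911 / 19500 × 0.77
    = 0.02007 m = 20.07 mm

S_e ≈ 20.1 mm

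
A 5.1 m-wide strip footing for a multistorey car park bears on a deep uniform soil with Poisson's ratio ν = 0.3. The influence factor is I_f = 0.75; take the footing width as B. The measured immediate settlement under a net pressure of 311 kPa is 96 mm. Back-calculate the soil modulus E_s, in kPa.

E_s ≈ 11300 kPa

S_e = q·B·(1−ν²)/E_s · I_f  ⇒  E_s = q·B·(1−ν²)·I_f / S_e.
E_s = 311 × 5.1 × 0.91 × 0.75 / 0.096 = 11280 kPa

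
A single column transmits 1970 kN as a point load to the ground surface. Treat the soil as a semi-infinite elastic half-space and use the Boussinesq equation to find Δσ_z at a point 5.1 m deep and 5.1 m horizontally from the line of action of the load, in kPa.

Boussinesq vertical stress below a point load on an elastic half-space:
Δσ_z = 3P/(2πz²) · [1 + (r/z)²]^(−5/2)
r/z = 5.1/5.1 = 1; [1+(r/z)²]^(−5/2) = 0.17678.
Δσ_z = 3×1970/(2π×5.1²) × 0.17678 = 36.163 × 0.17678 = 6.393 kPa

Δσ_z ≈ 6.39 kPa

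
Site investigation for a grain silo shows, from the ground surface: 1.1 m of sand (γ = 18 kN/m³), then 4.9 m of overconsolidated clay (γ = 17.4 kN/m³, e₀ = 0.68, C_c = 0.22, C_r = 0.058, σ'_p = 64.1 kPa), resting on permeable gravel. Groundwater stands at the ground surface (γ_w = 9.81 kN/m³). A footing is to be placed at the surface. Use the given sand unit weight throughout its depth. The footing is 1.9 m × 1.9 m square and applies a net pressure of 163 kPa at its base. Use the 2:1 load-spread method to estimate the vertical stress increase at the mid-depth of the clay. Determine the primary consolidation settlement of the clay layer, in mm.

S_c ≈ 39.7 mm

Mid-depth of clay below the ground surface: z = 1.1 + 4.9/2 = 3.55 m.
Total vertical stress at mid-clay: σ_v = 18×1.1 + 17.4×2.45 = 62.43 kPa.
Pore pressure: u = 9.81×(3.55 − 0) = 34.825 kPa.
Initial effective stress: σ'_0 = σ_v − u = 62.43 − 34.825 = 27.605 kPa.
Stress increase at mid-clay by the 2:1 spreading method:
Δσ = qBL/((B+z)(L+z)) = 163×1.9×1.9/((1.9+3.55)(1.9+3.55)) = 19.811 kPa
Final effective stress: σ'_f = 27.605 + 19.811 = 47.416 kPa.
σ'_f = 47.416 ≤ σ'_p = 64.1 kPa, so the clay remains overconsolidated and only the recompression index applies:
S_c = C_r·H/(1+e₀)·log₁₀(σ'_f/σ'_0) = 0.058×4.9/1.68×log₁₀(47.416/27.605)
    = 0.16917 × 0.23494 = 0.03974 m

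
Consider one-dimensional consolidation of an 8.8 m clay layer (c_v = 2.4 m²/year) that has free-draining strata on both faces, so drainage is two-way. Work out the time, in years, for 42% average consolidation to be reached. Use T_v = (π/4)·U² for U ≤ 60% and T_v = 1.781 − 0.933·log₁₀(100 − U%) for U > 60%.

t ≈ 1.12 years

Drainage path length: H_d = H/2 = 4.4 m (double drainage).
U ≤ 60%: T_v = (π/4)·U² = (π/4)×0.42² = 0.13854.
t = T_v·H_d²/c_v = 0.13854×4.4²/2.4 = 1.118 years.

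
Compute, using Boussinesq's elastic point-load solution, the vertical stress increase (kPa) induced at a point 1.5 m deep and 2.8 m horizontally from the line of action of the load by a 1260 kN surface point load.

Boussinesq vertical stress below a point load on an elastic half-space:
Δσ_z = 3P/(2πz²) · [1 + (r/z)²]^(−5/2)
r/z = 2.8/1.5 = 1.8667; [1+(r/z)²]^(−5/2) = 0.023482.
Δσ_z = 3×1260/(2π×1.5²) × 0.023482 = 267.38 × 0.023482 = 6.279 kPa

Δσ_z ≈ 6.28 kPa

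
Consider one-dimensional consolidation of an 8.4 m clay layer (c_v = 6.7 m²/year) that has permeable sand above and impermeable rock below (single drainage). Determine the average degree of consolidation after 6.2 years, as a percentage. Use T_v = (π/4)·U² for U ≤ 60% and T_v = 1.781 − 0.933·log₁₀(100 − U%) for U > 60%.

U ≈ 81 %

Drainage path length: H_d = H = 8.4 m (single drainage).
T_v = c_v·t/H_d² = 6.7×6.2/8.4² = 0.58872.
T_v = 0.58872 corresponds to the U > 60% branch:
U = 1 − 10^((1.781 − T_v)/0.933)/100 = 0.8104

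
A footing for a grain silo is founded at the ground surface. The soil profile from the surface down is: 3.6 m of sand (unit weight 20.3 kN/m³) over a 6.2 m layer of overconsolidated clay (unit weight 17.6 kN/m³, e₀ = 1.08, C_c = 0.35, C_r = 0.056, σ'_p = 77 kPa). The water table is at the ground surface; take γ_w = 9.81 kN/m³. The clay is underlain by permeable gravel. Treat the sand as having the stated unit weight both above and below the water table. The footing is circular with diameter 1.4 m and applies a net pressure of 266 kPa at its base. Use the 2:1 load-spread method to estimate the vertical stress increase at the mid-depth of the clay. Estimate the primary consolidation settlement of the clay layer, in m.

S_c ≈ 0.00875 m

Mid-depth of clay below the ground surface: z = 3.6 + 6.2/2 = 6.7 m.
Total vertical stress at mid-clay: σ_v = 20.3×3.6 + 17.6×3.1 = 127.64 kPa.
Pore pressure: u = 9.81×(6.7 − 0) = 65.727 kPa.
Initial effective stress: σ'_0 = σ_v − u = 127.64 − 65.727 = 61.913 kPa.
Stress increase at mid-clay by the 2:1 spreading method:
Δσ ≈ qD²/(D+z)² = 266×1.4²/(1.4+6.7)² = 7.9463 kPa
Final effective stress: σ'_f = 61.913 + 7.9463 = 69.859 kPa.
σ'_f = 69.859 ≤ σ'_p = 77 kPa, so the clay remains overconsolidated and only the recompression index applies:
S_c = C_r·H/(1+e₀)·log₁₀(σ'_f/σ'_0) = 0.056×6.2/2.08×log₁₀(69.859/61.913)
    = 0.16692 × 0.052441 = 0.008754 m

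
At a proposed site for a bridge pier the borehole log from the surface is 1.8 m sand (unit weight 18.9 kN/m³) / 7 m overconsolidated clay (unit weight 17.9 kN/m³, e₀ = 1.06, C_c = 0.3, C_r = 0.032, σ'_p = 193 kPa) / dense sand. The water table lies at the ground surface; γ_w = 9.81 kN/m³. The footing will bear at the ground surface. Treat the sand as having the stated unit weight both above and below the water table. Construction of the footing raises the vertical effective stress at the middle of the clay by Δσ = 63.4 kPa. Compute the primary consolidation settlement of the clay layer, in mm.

S_c ≈ 41.7 mm

Mid-depth of clay below the ground surface: z = 1.8 + 7/2 = 5.3 m.
Total vertical stress at mid-clay: σ_v = 18.9×1.8 + 17.9×3.5 = 96.67 kPa.
Pore pressure: u = 9.81×(5.3 − 0) = 51.993 kPa.
Initial effective stress: σ'_0 = σ_v − u = 96.67 − 51.993 = 44.677 kPa.
Final effective stress: σ'_f = 44.677 + 63.4 = 108.08 kPa.
σ'_f = 108.08 ≤ σ'_p = 193 kPa, so the clay remains overconsolidated and only the recompression index applies:
S_c = C_r·H/(1+e₀)·log₁₀(σ'_f/σ'_0) = 0.032×7/2.06×log₁₀(108.08/44.677)
    = 0.10874 × 0.38366 = 0.04172 m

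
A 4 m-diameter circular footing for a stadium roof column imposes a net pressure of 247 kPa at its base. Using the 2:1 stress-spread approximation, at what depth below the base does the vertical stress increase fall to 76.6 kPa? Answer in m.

z ≈ 3.18 m

2:1 spreading — at depth z the loaded area has grown by z in each plan dimension:
qD²/(D+z)² = Δσ_z ⇒ z = D(√(q/Δσ_z) − 1) = 4×(√(247/76.6) − 1) = 3.183 m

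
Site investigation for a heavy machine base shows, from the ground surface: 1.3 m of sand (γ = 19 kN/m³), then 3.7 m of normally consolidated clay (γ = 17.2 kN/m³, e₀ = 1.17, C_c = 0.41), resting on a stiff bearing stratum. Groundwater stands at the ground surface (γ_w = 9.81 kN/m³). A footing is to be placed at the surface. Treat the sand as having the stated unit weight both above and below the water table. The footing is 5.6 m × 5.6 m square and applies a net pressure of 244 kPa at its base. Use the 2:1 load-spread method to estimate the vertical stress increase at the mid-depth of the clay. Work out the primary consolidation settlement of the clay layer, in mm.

Mid-depth of clay below the ground surface: z = 1.3 + 3.7/2 = 3.15 m.
Total vertical stress at mid-clay: σ_v = 19×1.3 + 17.2×1.85 = 56.52 kPa.
Pore pressure: u = 9.81×(3.15 − 0) = 30.902 kPa.
Initial effective stress: σ'_0 = σ_v − u = 56.52 − 30.902 = 25.618 kPa.
Stress increase at mid-clay by the 2:1 spreading method:
Δσ = qBL/((B+z)(L+z)) = 244×5.6×5.6/((5.6+3.15)(5.6+3.15)) = 99.942 kPa
Final effective stress: σ'_f = σ'_0 + Δσ = 25.618 + 99.942 = 125.56 kPa.
Normally consolidated clay, so the full stress increment lies on the virgin compression line:
S_c = C_c·H/(1+e₀)·log₁₀(σ'_f/σ'_0) = 0.41×3.7/(1+1.17)×log₁₀(125.56/25.618)
    = 0.69908 × 0.69031 = 0.4826 m

S_c ≈ 483 mm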